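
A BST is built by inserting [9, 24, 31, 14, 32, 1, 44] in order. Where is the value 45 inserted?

Starting tree (level order): [9, 1, 24, None, None, 14, 31, None, None, None, 32, None, 44]
Insertion path: 9 -> 24 -> 31 -> 32 -> 44
Result: insert 45 as right child of 44
Final tree (level order): [9, 1, 24, None, None, 14, 31, None, None, None, 32, None, 44, None, 45]


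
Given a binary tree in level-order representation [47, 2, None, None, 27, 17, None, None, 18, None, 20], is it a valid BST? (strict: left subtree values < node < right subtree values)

Level-order array: [47, 2, None, None, 27, 17, None, None, 18, None, 20]
Validate using subtree bounds (lo, hi): at each node, require lo < value < hi,
then recurse left with hi=value and right with lo=value.
Preorder trace (stopping at first violation):
  at node 47 with bounds (-inf, +inf): OK
  at node 2 with bounds (-inf, 47): OK
  at node 27 with bounds (2, 47): OK
  at node 17 with bounds (2, 27): OK
  at node 18 with bounds (17, 27): OK
  at node 20 with bounds (18, 27): OK
No violation found at any node.
Result: Valid BST


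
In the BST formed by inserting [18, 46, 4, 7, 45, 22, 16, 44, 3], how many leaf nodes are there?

Tree built from: [18, 46, 4, 7, 45, 22, 16, 44, 3]
Tree (level-order array): [18, 4, 46, 3, 7, 45, None, None, None, None, 16, 22, None, None, None, None, 44]
Rule: A leaf has 0 children.
Per-node child counts:
  node 18: 2 child(ren)
  node 4: 2 child(ren)
  node 3: 0 child(ren)
  node 7: 1 child(ren)
  node 16: 0 child(ren)
  node 46: 1 child(ren)
  node 45: 1 child(ren)
  node 22: 1 child(ren)
  node 44: 0 child(ren)
Matching nodes: [3, 16, 44]
Count of leaf nodes: 3


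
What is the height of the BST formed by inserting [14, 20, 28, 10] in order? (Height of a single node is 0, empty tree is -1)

Insertion order: [14, 20, 28, 10]
Tree (level-order array): [14, 10, 20, None, None, None, 28]
Compute height bottom-up (empty subtree = -1):
  height(10) = 1 + max(-1, -1) = 0
  height(28) = 1 + max(-1, -1) = 0
  height(20) = 1 + max(-1, 0) = 1
  height(14) = 1 + max(0, 1) = 2
Height = 2


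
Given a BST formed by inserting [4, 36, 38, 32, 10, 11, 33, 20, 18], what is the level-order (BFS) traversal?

Tree insertion order: [4, 36, 38, 32, 10, 11, 33, 20, 18]
Tree (level-order array): [4, None, 36, 32, 38, 10, 33, None, None, None, 11, None, None, None, 20, 18]
BFS from the root, enqueuing left then right child of each popped node:
  queue [4] -> pop 4, enqueue [36], visited so far: [4]
  queue [36] -> pop 36, enqueue [32, 38], visited so far: [4, 36]
  queue [32, 38] -> pop 32, enqueue [10, 33], visited so far: [4, 36, 32]
  queue [38, 10, 33] -> pop 38, enqueue [none], visited so far: [4, 36, 32, 38]
  queue [10, 33] -> pop 10, enqueue [11], visited so far: [4, 36, 32, 38, 10]
  queue [33, 11] -> pop 33, enqueue [none], visited so far: [4, 36, 32, 38, 10, 33]
  queue [11] -> pop 11, enqueue [20], visited so far: [4, 36, 32, 38, 10, 33, 11]
  queue [20] -> pop 20, enqueue [18], visited so far: [4, 36, 32, 38, 10, 33, 11, 20]
  queue [18] -> pop 18, enqueue [none], visited so far: [4, 36, 32, 38, 10, 33, 11, 20, 18]
Result: [4, 36, 32, 38, 10, 33, 11, 20, 18]


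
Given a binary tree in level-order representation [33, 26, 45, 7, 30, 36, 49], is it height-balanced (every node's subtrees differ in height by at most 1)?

Tree (level-order array): [33, 26, 45, 7, 30, 36, 49]
Definition: a tree is height-balanced if, at every node, |h(left) - h(right)| <= 1 (empty subtree has height -1).
Bottom-up per-node check:
  node 7: h_left=-1, h_right=-1, diff=0 [OK], height=0
  node 30: h_left=-1, h_right=-1, diff=0 [OK], height=0
  node 26: h_left=0, h_right=0, diff=0 [OK], height=1
  node 36: h_left=-1, h_right=-1, diff=0 [OK], height=0
  node 49: h_left=-1, h_right=-1, diff=0 [OK], height=0
  node 45: h_left=0, h_right=0, diff=0 [OK], height=1
  node 33: h_left=1, h_right=1, diff=0 [OK], height=2
All nodes satisfy the balance condition.
Result: Balanced


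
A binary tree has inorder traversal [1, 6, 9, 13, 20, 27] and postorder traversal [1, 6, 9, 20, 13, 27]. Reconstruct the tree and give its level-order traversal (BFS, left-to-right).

Inorder:   [1, 6, 9, 13, 20, 27]
Postorder: [1, 6, 9, 20, 13, 27]
Algorithm: postorder visits root last, so walk postorder right-to-left;
each value is the root of the current inorder slice — split it at that
value, recurse on the right subtree first, then the left.
Recursive splits:
  root=27; inorder splits into left=[1, 6, 9, 13, 20], right=[]
  root=13; inorder splits into left=[1, 6, 9], right=[20]
  root=20; inorder splits into left=[], right=[]
  root=9; inorder splits into left=[1, 6], right=[]
  root=6; inorder splits into left=[1], right=[]
  root=1; inorder splits into left=[], right=[]
Reconstructed level-order: [27, 13, 9, 20, 6, 1]


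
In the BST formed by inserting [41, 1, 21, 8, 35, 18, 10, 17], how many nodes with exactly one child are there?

Tree built from: [41, 1, 21, 8, 35, 18, 10, 17]
Tree (level-order array): [41, 1, None, None, 21, 8, 35, None, 18, None, None, 10, None, None, 17]
Rule: These are nodes with exactly 1 non-null child.
Per-node child counts:
  node 41: 1 child(ren)
  node 1: 1 child(ren)
  node 21: 2 child(ren)
  node 8: 1 child(ren)
  node 18: 1 child(ren)
  node 10: 1 child(ren)
  node 17: 0 child(ren)
  node 35: 0 child(ren)
Matching nodes: [41, 1, 8, 18, 10]
Count of nodes with exactly one child: 5


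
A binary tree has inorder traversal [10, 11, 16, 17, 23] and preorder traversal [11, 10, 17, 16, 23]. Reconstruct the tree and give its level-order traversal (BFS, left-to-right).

Inorder:  [10, 11, 16, 17, 23]
Preorder: [11, 10, 17, 16, 23]
Algorithm: preorder visits root first, so consume preorder in order;
for each root, split the current inorder slice at that value into
left-subtree inorder and right-subtree inorder, then recurse.
Recursive splits:
  root=11; inorder splits into left=[10], right=[16, 17, 23]
  root=10; inorder splits into left=[], right=[]
  root=17; inorder splits into left=[16], right=[23]
  root=16; inorder splits into left=[], right=[]
  root=23; inorder splits into left=[], right=[]
Reconstructed level-order: [11, 10, 17, 16, 23]


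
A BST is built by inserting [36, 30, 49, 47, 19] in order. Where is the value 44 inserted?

Starting tree (level order): [36, 30, 49, 19, None, 47]
Insertion path: 36 -> 49 -> 47
Result: insert 44 as left child of 47
Final tree (level order): [36, 30, 49, 19, None, 47, None, None, None, 44]


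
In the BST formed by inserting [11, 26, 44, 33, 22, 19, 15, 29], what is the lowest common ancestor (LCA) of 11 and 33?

Tree insertion order: [11, 26, 44, 33, 22, 19, 15, 29]
Tree (level-order array): [11, None, 26, 22, 44, 19, None, 33, None, 15, None, 29]
In a BST, the LCA of p=11, q=33 is the first node v on the
root-to-leaf path with p <= v <= q (go left if both < v, right if both > v).
Walk from root:
  at 11: 11 <= 11 <= 33, this is the LCA
LCA = 11


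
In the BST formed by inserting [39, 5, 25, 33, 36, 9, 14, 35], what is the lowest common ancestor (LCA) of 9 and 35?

Tree insertion order: [39, 5, 25, 33, 36, 9, 14, 35]
Tree (level-order array): [39, 5, None, None, 25, 9, 33, None, 14, None, 36, None, None, 35]
In a BST, the LCA of p=9, q=35 is the first node v on the
root-to-leaf path with p <= v <= q (go left if both < v, right if both > v).
Walk from root:
  at 39: both 9 and 35 < 39, go left
  at 5: both 9 and 35 > 5, go right
  at 25: 9 <= 25 <= 35, this is the LCA
LCA = 25


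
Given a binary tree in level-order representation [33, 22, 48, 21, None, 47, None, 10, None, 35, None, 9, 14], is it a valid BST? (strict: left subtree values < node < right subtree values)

Level-order array: [33, 22, 48, 21, None, 47, None, 10, None, 35, None, 9, 14]
Validate using subtree bounds (lo, hi): at each node, require lo < value < hi,
then recurse left with hi=value and right with lo=value.
Preorder trace (stopping at first violation):
  at node 33 with bounds (-inf, +inf): OK
  at node 22 with bounds (-inf, 33): OK
  at node 21 with bounds (-inf, 22): OK
  at node 10 with bounds (-inf, 21): OK
  at node 9 with bounds (-inf, 10): OK
  at node 14 with bounds (10, 21): OK
  at node 48 with bounds (33, +inf): OK
  at node 47 with bounds (33, 48): OK
  at node 35 with bounds (33, 47): OK
No violation found at any node.
Result: Valid BST


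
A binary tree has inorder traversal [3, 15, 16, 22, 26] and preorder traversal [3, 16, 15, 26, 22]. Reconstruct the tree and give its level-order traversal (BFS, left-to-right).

Inorder:  [3, 15, 16, 22, 26]
Preorder: [3, 16, 15, 26, 22]
Algorithm: preorder visits root first, so consume preorder in order;
for each root, split the current inorder slice at that value into
left-subtree inorder and right-subtree inorder, then recurse.
Recursive splits:
  root=3; inorder splits into left=[], right=[15, 16, 22, 26]
  root=16; inorder splits into left=[15], right=[22, 26]
  root=15; inorder splits into left=[], right=[]
  root=26; inorder splits into left=[22], right=[]
  root=22; inorder splits into left=[], right=[]
Reconstructed level-order: [3, 16, 15, 26, 22]


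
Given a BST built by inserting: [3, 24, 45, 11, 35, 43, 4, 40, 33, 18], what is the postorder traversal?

Tree insertion order: [3, 24, 45, 11, 35, 43, 4, 40, 33, 18]
Tree (level-order array): [3, None, 24, 11, 45, 4, 18, 35, None, None, None, None, None, 33, 43, None, None, 40]
Postorder traversal: [4, 18, 11, 33, 40, 43, 35, 45, 24, 3]


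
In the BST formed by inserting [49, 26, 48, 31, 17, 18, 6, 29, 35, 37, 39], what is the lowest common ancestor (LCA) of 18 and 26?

Tree insertion order: [49, 26, 48, 31, 17, 18, 6, 29, 35, 37, 39]
Tree (level-order array): [49, 26, None, 17, 48, 6, 18, 31, None, None, None, None, None, 29, 35, None, None, None, 37, None, 39]
In a BST, the LCA of p=18, q=26 is the first node v on the
root-to-leaf path with p <= v <= q (go left if both < v, right if both > v).
Walk from root:
  at 49: both 18 and 26 < 49, go left
  at 26: 18 <= 26 <= 26, this is the LCA
LCA = 26


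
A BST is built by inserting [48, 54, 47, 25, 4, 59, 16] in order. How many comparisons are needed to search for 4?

Search path for 4: 48 -> 47 -> 25 -> 4
Found: True
Comparisons: 4


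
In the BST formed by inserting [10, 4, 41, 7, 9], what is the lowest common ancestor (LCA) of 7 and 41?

Tree insertion order: [10, 4, 41, 7, 9]
Tree (level-order array): [10, 4, 41, None, 7, None, None, None, 9]
In a BST, the LCA of p=7, q=41 is the first node v on the
root-to-leaf path with p <= v <= q (go left if both < v, right if both > v).
Walk from root:
  at 10: 7 <= 10 <= 41, this is the LCA
LCA = 10


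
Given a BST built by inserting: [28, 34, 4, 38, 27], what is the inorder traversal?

Tree insertion order: [28, 34, 4, 38, 27]
Tree (level-order array): [28, 4, 34, None, 27, None, 38]
Inorder traversal: [4, 27, 28, 34, 38]


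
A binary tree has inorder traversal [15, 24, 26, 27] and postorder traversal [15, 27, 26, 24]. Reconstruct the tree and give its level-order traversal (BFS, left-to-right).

Inorder:   [15, 24, 26, 27]
Postorder: [15, 27, 26, 24]
Algorithm: postorder visits root last, so walk postorder right-to-left;
each value is the root of the current inorder slice — split it at that
value, recurse on the right subtree first, then the left.
Recursive splits:
  root=24; inorder splits into left=[15], right=[26, 27]
  root=26; inorder splits into left=[], right=[27]
  root=27; inorder splits into left=[], right=[]
  root=15; inorder splits into left=[], right=[]
Reconstructed level-order: [24, 15, 26, 27]


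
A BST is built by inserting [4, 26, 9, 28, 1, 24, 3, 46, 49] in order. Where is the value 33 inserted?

Starting tree (level order): [4, 1, 26, None, 3, 9, 28, None, None, None, 24, None, 46, None, None, None, 49]
Insertion path: 4 -> 26 -> 28 -> 46
Result: insert 33 as left child of 46
Final tree (level order): [4, 1, 26, None, 3, 9, 28, None, None, None, 24, None, 46, None, None, 33, 49]


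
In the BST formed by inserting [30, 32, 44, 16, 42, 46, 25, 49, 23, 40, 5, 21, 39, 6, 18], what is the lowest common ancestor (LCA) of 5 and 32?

Tree insertion order: [30, 32, 44, 16, 42, 46, 25, 49, 23, 40, 5, 21, 39, 6, 18]
Tree (level-order array): [30, 16, 32, 5, 25, None, 44, None, 6, 23, None, 42, 46, None, None, 21, None, 40, None, None, 49, 18, None, 39]
In a BST, the LCA of p=5, q=32 is the first node v on the
root-to-leaf path with p <= v <= q (go left if both < v, right if both > v).
Walk from root:
  at 30: 5 <= 30 <= 32, this is the LCA
LCA = 30


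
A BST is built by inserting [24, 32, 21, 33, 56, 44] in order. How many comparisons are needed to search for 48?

Search path for 48: 24 -> 32 -> 33 -> 56 -> 44
Found: False
Comparisons: 5


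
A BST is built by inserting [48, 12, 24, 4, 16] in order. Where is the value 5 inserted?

Starting tree (level order): [48, 12, None, 4, 24, None, None, 16]
Insertion path: 48 -> 12 -> 4
Result: insert 5 as right child of 4
Final tree (level order): [48, 12, None, 4, 24, None, 5, 16]


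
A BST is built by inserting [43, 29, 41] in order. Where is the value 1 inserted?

Starting tree (level order): [43, 29, None, None, 41]
Insertion path: 43 -> 29
Result: insert 1 as left child of 29
Final tree (level order): [43, 29, None, 1, 41]


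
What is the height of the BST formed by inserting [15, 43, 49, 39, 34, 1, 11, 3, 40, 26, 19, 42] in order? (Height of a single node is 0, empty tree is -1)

Insertion order: [15, 43, 49, 39, 34, 1, 11, 3, 40, 26, 19, 42]
Tree (level-order array): [15, 1, 43, None, 11, 39, 49, 3, None, 34, 40, None, None, None, None, 26, None, None, 42, 19]
Compute height bottom-up (empty subtree = -1):
  height(3) = 1 + max(-1, -1) = 0
  height(11) = 1 + max(0, -1) = 1
  height(1) = 1 + max(-1, 1) = 2
  height(19) = 1 + max(-1, -1) = 0
  height(26) = 1 + max(0, -1) = 1
  height(34) = 1 + max(1, -1) = 2
  height(42) = 1 + max(-1, -1) = 0
  height(40) = 1 + max(-1, 0) = 1
  height(39) = 1 + max(2, 1) = 3
  height(49) = 1 + max(-1, -1) = 0
  height(43) = 1 + max(3, 0) = 4
  height(15) = 1 + max(2, 4) = 5
Height = 5


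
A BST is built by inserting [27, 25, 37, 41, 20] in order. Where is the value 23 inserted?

Starting tree (level order): [27, 25, 37, 20, None, None, 41]
Insertion path: 27 -> 25 -> 20
Result: insert 23 as right child of 20
Final tree (level order): [27, 25, 37, 20, None, None, 41, None, 23]


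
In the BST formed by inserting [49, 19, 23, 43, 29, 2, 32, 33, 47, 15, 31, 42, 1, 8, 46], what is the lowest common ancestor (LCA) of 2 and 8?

Tree insertion order: [49, 19, 23, 43, 29, 2, 32, 33, 47, 15, 31, 42, 1, 8, 46]
Tree (level-order array): [49, 19, None, 2, 23, 1, 15, None, 43, None, None, 8, None, 29, 47, None, None, None, 32, 46, None, 31, 33, None, None, None, None, None, 42]
In a BST, the LCA of p=2, q=8 is the first node v on the
root-to-leaf path with p <= v <= q (go left if both < v, right if both > v).
Walk from root:
  at 49: both 2 and 8 < 49, go left
  at 19: both 2 and 8 < 19, go left
  at 2: 2 <= 2 <= 8, this is the LCA
LCA = 2


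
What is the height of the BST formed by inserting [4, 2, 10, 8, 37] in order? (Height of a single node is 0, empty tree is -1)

Insertion order: [4, 2, 10, 8, 37]
Tree (level-order array): [4, 2, 10, None, None, 8, 37]
Compute height bottom-up (empty subtree = -1):
  height(2) = 1 + max(-1, -1) = 0
  height(8) = 1 + max(-1, -1) = 0
  height(37) = 1 + max(-1, -1) = 0
  height(10) = 1 + max(0, 0) = 1
  height(4) = 1 + max(0, 1) = 2
Height = 2


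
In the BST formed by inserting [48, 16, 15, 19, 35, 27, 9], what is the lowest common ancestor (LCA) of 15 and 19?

Tree insertion order: [48, 16, 15, 19, 35, 27, 9]
Tree (level-order array): [48, 16, None, 15, 19, 9, None, None, 35, None, None, 27]
In a BST, the LCA of p=15, q=19 is the first node v on the
root-to-leaf path with p <= v <= q (go left if both < v, right if both > v).
Walk from root:
  at 48: both 15 and 19 < 48, go left
  at 16: 15 <= 16 <= 19, this is the LCA
LCA = 16


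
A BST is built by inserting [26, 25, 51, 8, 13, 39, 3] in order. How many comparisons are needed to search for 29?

Search path for 29: 26 -> 51 -> 39
Found: False
Comparisons: 3


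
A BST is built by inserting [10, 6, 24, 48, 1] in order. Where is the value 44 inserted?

Starting tree (level order): [10, 6, 24, 1, None, None, 48]
Insertion path: 10 -> 24 -> 48
Result: insert 44 as left child of 48
Final tree (level order): [10, 6, 24, 1, None, None, 48, None, None, 44]


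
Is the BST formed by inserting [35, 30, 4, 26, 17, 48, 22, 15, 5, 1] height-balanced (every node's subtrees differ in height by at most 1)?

Tree (level-order array): [35, 30, 48, 4, None, None, None, 1, 26, None, None, 17, None, 15, 22, 5]
Definition: a tree is height-balanced if, at every node, |h(left) - h(right)| <= 1 (empty subtree has height -1).
Bottom-up per-node check:
  node 1: h_left=-1, h_right=-1, diff=0 [OK], height=0
  node 5: h_left=-1, h_right=-1, diff=0 [OK], height=0
  node 15: h_left=0, h_right=-1, diff=1 [OK], height=1
  node 22: h_left=-1, h_right=-1, diff=0 [OK], height=0
  node 17: h_left=1, h_right=0, diff=1 [OK], height=2
  node 26: h_left=2, h_right=-1, diff=3 [FAIL (|2--1|=3 > 1)], height=3
  node 4: h_left=0, h_right=3, diff=3 [FAIL (|0-3|=3 > 1)], height=4
  node 30: h_left=4, h_right=-1, diff=5 [FAIL (|4--1|=5 > 1)], height=5
  node 48: h_left=-1, h_right=-1, diff=0 [OK], height=0
  node 35: h_left=5, h_right=0, diff=5 [FAIL (|5-0|=5 > 1)], height=6
Node 26 violates the condition: |2 - -1| = 3 > 1.
Result: Not balanced


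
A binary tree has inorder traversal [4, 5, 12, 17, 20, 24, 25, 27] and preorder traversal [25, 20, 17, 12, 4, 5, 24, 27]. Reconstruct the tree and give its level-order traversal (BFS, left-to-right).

Inorder:  [4, 5, 12, 17, 20, 24, 25, 27]
Preorder: [25, 20, 17, 12, 4, 5, 24, 27]
Algorithm: preorder visits root first, so consume preorder in order;
for each root, split the current inorder slice at that value into
left-subtree inorder and right-subtree inorder, then recurse.
Recursive splits:
  root=25; inorder splits into left=[4, 5, 12, 17, 20, 24], right=[27]
  root=20; inorder splits into left=[4, 5, 12, 17], right=[24]
  root=17; inorder splits into left=[4, 5, 12], right=[]
  root=12; inorder splits into left=[4, 5], right=[]
  root=4; inorder splits into left=[], right=[5]
  root=5; inorder splits into left=[], right=[]
  root=24; inorder splits into left=[], right=[]
  root=27; inorder splits into left=[], right=[]
Reconstructed level-order: [25, 20, 27, 17, 24, 12, 4, 5]


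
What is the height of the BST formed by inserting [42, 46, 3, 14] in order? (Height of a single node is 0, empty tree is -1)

Insertion order: [42, 46, 3, 14]
Tree (level-order array): [42, 3, 46, None, 14]
Compute height bottom-up (empty subtree = -1):
  height(14) = 1 + max(-1, -1) = 0
  height(3) = 1 + max(-1, 0) = 1
  height(46) = 1 + max(-1, -1) = 0
  height(42) = 1 + max(1, 0) = 2
Height = 2


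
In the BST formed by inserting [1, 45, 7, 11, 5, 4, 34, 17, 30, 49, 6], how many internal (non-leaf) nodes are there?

Tree built from: [1, 45, 7, 11, 5, 4, 34, 17, 30, 49, 6]
Tree (level-order array): [1, None, 45, 7, 49, 5, 11, None, None, 4, 6, None, 34, None, None, None, None, 17, None, None, 30]
Rule: An internal node has at least one child.
Per-node child counts:
  node 1: 1 child(ren)
  node 45: 2 child(ren)
  node 7: 2 child(ren)
  node 5: 2 child(ren)
  node 4: 0 child(ren)
  node 6: 0 child(ren)
  node 11: 1 child(ren)
  node 34: 1 child(ren)
  node 17: 1 child(ren)
  node 30: 0 child(ren)
  node 49: 0 child(ren)
Matching nodes: [1, 45, 7, 5, 11, 34, 17]
Count of internal (non-leaf) nodes: 7


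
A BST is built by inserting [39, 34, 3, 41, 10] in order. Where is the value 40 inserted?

Starting tree (level order): [39, 34, 41, 3, None, None, None, None, 10]
Insertion path: 39 -> 41
Result: insert 40 as left child of 41
Final tree (level order): [39, 34, 41, 3, None, 40, None, None, 10]


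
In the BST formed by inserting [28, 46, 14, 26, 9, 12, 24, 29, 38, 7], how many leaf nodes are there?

Tree built from: [28, 46, 14, 26, 9, 12, 24, 29, 38, 7]
Tree (level-order array): [28, 14, 46, 9, 26, 29, None, 7, 12, 24, None, None, 38]
Rule: A leaf has 0 children.
Per-node child counts:
  node 28: 2 child(ren)
  node 14: 2 child(ren)
  node 9: 2 child(ren)
  node 7: 0 child(ren)
  node 12: 0 child(ren)
  node 26: 1 child(ren)
  node 24: 0 child(ren)
  node 46: 1 child(ren)
  node 29: 1 child(ren)
  node 38: 0 child(ren)
Matching nodes: [7, 12, 24, 38]
Count of leaf nodes: 4


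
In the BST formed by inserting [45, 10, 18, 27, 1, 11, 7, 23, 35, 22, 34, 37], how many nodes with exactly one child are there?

Tree built from: [45, 10, 18, 27, 1, 11, 7, 23, 35, 22, 34, 37]
Tree (level-order array): [45, 10, None, 1, 18, None, 7, 11, 27, None, None, None, None, 23, 35, 22, None, 34, 37]
Rule: These are nodes with exactly 1 non-null child.
Per-node child counts:
  node 45: 1 child(ren)
  node 10: 2 child(ren)
  node 1: 1 child(ren)
  node 7: 0 child(ren)
  node 18: 2 child(ren)
  node 11: 0 child(ren)
  node 27: 2 child(ren)
  node 23: 1 child(ren)
  node 22: 0 child(ren)
  node 35: 2 child(ren)
  node 34: 0 child(ren)
  node 37: 0 child(ren)
Matching nodes: [45, 1, 23]
Count of nodes with exactly one child: 3


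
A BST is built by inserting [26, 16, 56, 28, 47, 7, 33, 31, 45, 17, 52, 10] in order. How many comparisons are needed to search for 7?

Search path for 7: 26 -> 16 -> 7
Found: True
Comparisons: 3


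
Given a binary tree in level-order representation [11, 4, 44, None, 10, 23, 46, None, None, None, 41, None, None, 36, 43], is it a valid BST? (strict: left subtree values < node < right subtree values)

Level-order array: [11, 4, 44, None, 10, 23, 46, None, None, None, 41, None, None, 36, 43]
Validate using subtree bounds (lo, hi): at each node, require lo < value < hi,
then recurse left with hi=value and right with lo=value.
Preorder trace (stopping at first violation):
  at node 11 with bounds (-inf, +inf): OK
  at node 4 with bounds (-inf, 11): OK
  at node 10 with bounds (4, 11): OK
  at node 44 with bounds (11, +inf): OK
  at node 23 with bounds (11, 44): OK
  at node 41 with bounds (23, 44): OK
  at node 36 with bounds (23, 41): OK
  at node 43 with bounds (41, 44): OK
  at node 46 with bounds (44, +inf): OK
No violation found at any node.
Result: Valid BST


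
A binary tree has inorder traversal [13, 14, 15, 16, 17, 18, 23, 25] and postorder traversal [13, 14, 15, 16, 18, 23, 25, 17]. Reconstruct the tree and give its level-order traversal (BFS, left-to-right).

Inorder:   [13, 14, 15, 16, 17, 18, 23, 25]
Postorder: [13, 14, 15, 16, 18, 23, 25, 17]
Algorithm: postorder visits root last, so walk postorder right-to-left;
each value is the root of the current inorder slice — split it at that
value, recurse on the right subtree first, then the left.
Recursive splits:
  root=17; inorder splits into left=[13, 14, 15, 16], right=[18, 23, 25]
  root=25; inorder splits into left=[18, 23], right=[]
  root=23; inorder splits into left=[18], right=[]
  root=18; inorder splits into left=[], right=[]
  root=16; inorder splits into left=[13, 14, 15], right=[]
  root=15; inorder splits into left=[13, 14], right=[]
  root=14; inorder splits into left=[13], right=[]
  root=13; inorder splits into left=[], right=[]
Reconstructed level-order: [17, 16, 25, 15, 23, 14, 18, 13]


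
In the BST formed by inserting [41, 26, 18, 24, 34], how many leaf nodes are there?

Tree built from: [41, 26, 18, 24, 34]
Tree (level-order array): [41, 26, None, 18, 34, None, 24]
Rule: A leaf has 0 children.
Per-node child counts:
  node 41: 1 child(ren)
  node 26: 2 child(ren)
  node 18: 1 child(ren)
  node 24: 0 child(ren)
  node 34: 0 child(ren)
Matching nodes: [24, 34]
Count of leaf nodes: 2


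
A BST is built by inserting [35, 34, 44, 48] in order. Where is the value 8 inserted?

Starting tree (level order): [35, 34, 44, None, None, None, 48]
Insertion path: 35 -> 34
Result: insert 8 as left child of 34
Final tree (level order): [35, 34, 44, 8, None, None, 48]


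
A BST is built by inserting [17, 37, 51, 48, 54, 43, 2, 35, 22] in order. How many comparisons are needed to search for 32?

Search path for 32: 17 -> 37 -> 35 -> 22
Found: False
Comparisons: 4


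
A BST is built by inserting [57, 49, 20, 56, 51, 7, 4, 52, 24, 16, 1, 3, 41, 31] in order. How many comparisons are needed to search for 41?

Search path for 41: 57 -> 49 -> 20 -> 24 -> 41
Found: True
Comparisons: 5


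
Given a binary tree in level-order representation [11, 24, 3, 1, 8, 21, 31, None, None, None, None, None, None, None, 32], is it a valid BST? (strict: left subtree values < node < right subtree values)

Level-order array: [11, 24, 3, 1, 8, 21, 31, None, None, None, None, None, None, None, 32]
Validate using subtree bounds (lo, hi): at each node, require lo < value < hi,
then recurse left with hi=value and right with lo=value.
Preorder trace (stopping at first violation):
  at node 11 with bounds (-inf, +inf): OK
  at node 24 with bounds (-inf, 11): VIOLATION
Node 24 violates its bound: not (-inf < 24 < 11).
Result: Not a valid BST


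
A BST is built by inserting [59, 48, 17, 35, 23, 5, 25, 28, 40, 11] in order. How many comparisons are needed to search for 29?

Search path for 29: 59 -> 48 -> 17 -> 35 -> 23 -> 25 -> 28
Found: False
Comparisons: 7


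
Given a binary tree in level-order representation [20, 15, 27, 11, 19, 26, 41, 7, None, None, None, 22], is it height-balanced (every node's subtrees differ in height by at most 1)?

Tree (level-order array): [20, 15, 27, 11, 19, 26, 41, 7, None, None, None, 22]
Definition: a tree is height-balanced if, at every node, |h(left) - h(right)| <= 1 (empty subtree has height -1).
Bottom-up per-node check:
  node 7: h_left=-1, h_right=-1, diff=0 [OK], height=0
  node 11: h_left=0, h_right=-1, diff=1 [OK], height=1
  node 19: h_left=-1, h_right=-1, diff=0 [OK], height=0
  node 15: h_left=1, h_right=0, diff=1 [OK], height=2
  node 22: h_left=-1, h_right=-1, diff=0 [OK], height=0
  node 26: h_left=0, h_right=-1, diff=1 [OK], height=1
  node 41: h_left=-1, h_right=-1, diff=0 [OK], height=0
  node 27: h_left=1, h_right=0, diff=1 [OK], height=2
  node 20: h_left=2, h_right=2, diff=0 [OK], height=3
All nodes satisfy the balance condition.
Result: Balanced


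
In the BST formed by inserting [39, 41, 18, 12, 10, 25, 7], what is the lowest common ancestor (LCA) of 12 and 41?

Tree insertion order: [39, 41, 18, 12, 10, 25, 7]
Tree (level-order array): [39, 18, 41, 12, 25, None, None, 10, None, None, None, 7]
In a BST, the LCA of p=12, q=41 is the first node v on the
root-to-leaf path with p <= v <= q (go left if both < v, right if both > v).
Walk from root:
  at 39: 12 <= 39 <= 41, this is the LCA
LCA = 39


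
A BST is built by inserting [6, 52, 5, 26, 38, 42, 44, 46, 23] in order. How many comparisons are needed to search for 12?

Search path for 12: 6 -> 52 -> 26 -> 23
Found: False
Comparisons: 4


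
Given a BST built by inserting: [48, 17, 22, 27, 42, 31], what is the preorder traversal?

Tree insertion order: [48, 17, 22, 27, 42, 31]
Tree (level-order array): [48, 17, None, None, 22, None, 27, None, 42, 31]
Preorder traversal: [48, 17, 22, 27, 42, 31]


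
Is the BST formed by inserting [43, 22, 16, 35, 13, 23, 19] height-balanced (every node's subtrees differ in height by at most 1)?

Tree (level-order array): [43, 22, None, 16, 35, 13, 19, 23]
Definition: a tree is height-balanced if, at every node, |h(left) - h(right)| <= 1 (empty subtree has height -1).
Bottom-up per-node check:
  node 13: h_left=-1, h_right=-1, diff=0 [OK], height=0
  node 19: h_left=-1, h_right=-1, diff=0 [OK], height=0
  node 16: h_left=0, h_right=0, diff=0 [OK], height=1
  node 23: h_left=-1, h_right=-1, diff=0 [OK], height=0
  node 35: h_left=0, h_right=-1, diff=1 [OK], height=1
  node 22: h_left=1, h_right=1, diff=0 [OK], height=2
  node 43: h_left=2, h_right=-1, diff=3 [FAIL (|2--1|=3 > 1)], height=3
Node 43 violates the condition: |2 - -1| = 3 > 1.
Result: Not balanced


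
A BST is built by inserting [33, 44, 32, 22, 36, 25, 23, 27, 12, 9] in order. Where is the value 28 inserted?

Starting tree (level order): [33, 32, 44, 22, None, 36, None, 12, 25, None, None, 9, None, 23, 27]
Insertion path: 33 -> 32 -> 22 -> 25 -> 27
Result: insert 28 as right child of 27
Final tree (level order): [33, 32, 44, 22, None, 36, None, 12, 25, None, None, 9, None, 23, 27, None, None, None, None, None, 28]


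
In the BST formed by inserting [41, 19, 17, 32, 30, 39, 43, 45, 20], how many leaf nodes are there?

Tree built from: [41, 19, 17, 32, 30, 39, 43, 45, 20]
Tree (level-order array): [41, 19, 43, 17, 32, None, 45, None, None, 30, 39, None, None, 20]
Rule: A leaf has 0 children.
Per-node child counts:
  node 41: 2 child(ren)
  node 19: 2 child(ren)
  node 17: 0 child(ren)
  node 32: 2 child(ren)
  node 30: 1 child(ren)
  node 20: 0 child(ren)
  node 39: 0 child(ren)
  node 43: 1 child(ren)
  node 45: 0 child(ren)
Matching nodes: [17, 20, 39, 45]
Count of leaf nodes: 4


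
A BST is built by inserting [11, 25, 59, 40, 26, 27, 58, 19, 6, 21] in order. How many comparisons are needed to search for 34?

Search path for 34: 11 -> 25 -> 59 -> 40 -> 26 -> 27
Found: False
Comparisons: 6


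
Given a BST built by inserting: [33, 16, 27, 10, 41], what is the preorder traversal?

Tree insertion order: [33, 16, 27, 10, 41]
Tree (level-order array): [33, 16, 41, 10, 27]
Preorder traversal: [33, 16, 10, 27, 41]


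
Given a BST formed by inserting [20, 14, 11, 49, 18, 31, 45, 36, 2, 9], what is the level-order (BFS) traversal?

Tree insertion order: [20, 14, 11, 49, 18, 31, 45, 36, 2, 9]
Tree (level-order array): [20, 14, 49, 11, 18, 31, None, 2, None, None, None, None, 45, None, 9, 36]
BFS from the root, enqueuing left then right child of each popped node:
  queue [20] -> pop 20, enqueue [14, 49], visited so far: [20]
  queue [14, 49] -> pop 14, enqueue [11, 18], visited so far: [20, 14]
  queue [49, 11, 18] -> pop 49, enqueue [31], visited so far: [20, 14, 49]
  queue [11, 18, 31] -> pop 11, enqueue [2], visited so far: [20, 14, 49, 11]
  queue [18, 31, 2] -> pop 18, enqueue [none], visited so far: [20, 14, 49, 11, 18]
  queue [31, 2] -> pop 31, enqueue [45], visited so far: [20, 14, 49, 11, 18, 31]
  queue [2, 45] -> pop 2, enqueue [9], visited so far: [20, 14, 49, 11, 18, 31, 2]
  queue [45, 9] -> pop 45, enqueue [36], visited so far: [20, 14, 49, 11, 18, 31, 2, 45]
  queue [9, 36] -> pop 9, enqueue [none], visited so far: [20, 14, 49, 11, 18, 31, 2, 45, 9]
  queue [36] -> pop 36, enqueue [none], visited so far: [20, 14, 49, 11, 18, 31, 2, 45, 9, 36]
Result: [20, 14, 49, 11, 18, 31, 2, 45, 9, 36]


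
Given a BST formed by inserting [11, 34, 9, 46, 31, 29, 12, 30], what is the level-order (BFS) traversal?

Tree insertion order: [11, 34, 9, 46, 31, 29, 12, 30]
Tree (level-order array): [11, 9, 34, None, None, 31, 46, 29, None, None, None, 12, 30]
BFS from the root, enqueuing left then right child of each popped node:
  queue [11] -> pop 11, enqueue [9, 34], visited so far: [11]
  queue [9, 34] -> pop 9, enqueue [none], visited so far: [11, 9]
  queue [34] -> pop 34, enqueue [31, 46], visited so far: [11, 9, 34]
  queue [31, 46] -> pop 31, enqueue [29], visited so far: [11, 9, 34, 31]
  queue [46, 29] -> pop 46, enqueue [none], visited so far: [11, 9, 34, 31, 46]
  queue [29] -> pop 29, enqueue [12, 30], visited so far: [11, 9, 34, 31, 46, 29]
  queue [12, 30] -> pop 12, enqueue [none], visited so far: [11, 9, 34, 31, 46, 29, 12]
  queue [30] -> pop 30, enqueue [none], visited so far: [11, 9, 34, 31, 46, 29, 12, 30]
Result: [11, 9, 34, 31, 46, 29, 12, 30]


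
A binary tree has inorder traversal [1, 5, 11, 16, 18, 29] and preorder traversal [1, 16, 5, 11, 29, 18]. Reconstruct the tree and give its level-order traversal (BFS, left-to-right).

Inorder:  [1, 5, 11, 16, 18, 29]
Preorder: [1, 16, 5, 11, 29, 18]
Algorithm: preorder visits root first, so consume preorder in order;
for each root, split the current inorder slice at that value into
left-subtree inorder and right-subtree inorder, then recurse.
Recursive splits:
  root=1; inorder splits into left=[], right=[5, 11, 16, 18, 29]
  root=16; inorder splits into left=[5, 11], right=[18, 29]
  root=5; inorder splits into left=[], right=[11]
  root=11; inorder splits into left=[], right=[]
  root=29; inorder splits into left=[18], right=[]
  root=18; inorder splits into left=[], right=[]
Reconstructed level-order: [1, 16, 5, 29, 11, 18]


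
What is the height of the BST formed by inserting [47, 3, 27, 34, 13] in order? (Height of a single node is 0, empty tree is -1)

Insertion order: [47, 3, 27, 34, 13]
Tree (level-order array): [47, 3, None, None, 27, 13, 34]
Compute height bottom-up (empty subtree = -1):
  height(13) = 1 + max(-1, -1) = 0
  height(34) = 1 + max(-1, -1) = 0
  height(27) = 1 + max(0, 0) = 1
  height(3) = 1 + max(-1, 1) = 2
  height(47) = 1 + max(2, -1) = 3
Height = 3


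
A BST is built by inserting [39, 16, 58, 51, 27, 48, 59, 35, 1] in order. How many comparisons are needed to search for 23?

Search path for 23: 39 -> 16 -> 27
Found: False
Comparisons: 3


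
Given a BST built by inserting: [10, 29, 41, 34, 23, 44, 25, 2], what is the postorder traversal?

Tree insertion order: [10, 29, 41, 34, 23, 44, 25, 2]
Tree (level-order array): [10, 2, 29, None, None, 23, 41, None, 25, 34, 44]
Postorder traversal: [2, 25, 23, 34, 44, 41, 29, 10]


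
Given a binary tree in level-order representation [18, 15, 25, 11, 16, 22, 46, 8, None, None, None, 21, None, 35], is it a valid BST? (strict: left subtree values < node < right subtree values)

Level-order array: [18, 15, 25, 11, 16, 22, 46, 8, None, None, None, 21, None, 35]
Validate using subtree bounds (lo, hi): at each node, require lo < value < hi,
then recurse left with hi=value and right with lo=value.
Preorder trace (stopping at first violation):
  at node 18 with bounds (-inf, +inf): OK
  at node 15 with bounds (-inf, 18): OK
  at node 11 with bounds (-inf, 15): OK
  at node 8 with bounds (-inf, 11): OK
  at node 16 with bounds (15, 18): OK
  at node 25 with bounds (18, +inf): OK
  at node 22 with bounds (18, 25): OK
  at node 21 with bounds (18, 22): OK
  at node 46 with bounds (25, +inf): OK
  at node 35 with bounds (25, 46): OK
No violation found at any node.
Result: Valid BST


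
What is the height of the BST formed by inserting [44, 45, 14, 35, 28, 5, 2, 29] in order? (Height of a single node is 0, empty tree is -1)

Insertion order: [44, 45, 14, 35, 28, 5, 2, 29]
Tree (level-order array): [44, 14, 45, 5, 35, None, None, 2, None, 28, None, None, None, None, 29]
Compute height bottom-up (empty subtree = -1):
  height(2) = 1 + max(-1, -1) = 0
  height(5) = 1 + max(0, -1) = 1
  height(29) = 1 + max(-1, -1) = 0
  height(28) = 1 + max(-1, 0) = 1
  height(35) = 1 + max(1, -1) = 2
  height(14) = 1 + max(1, 2) = 3
  height(45) = 1 + max(-1, -1) = 0
  height(44) = 1 + max(3, 0) = 4
Height = 4


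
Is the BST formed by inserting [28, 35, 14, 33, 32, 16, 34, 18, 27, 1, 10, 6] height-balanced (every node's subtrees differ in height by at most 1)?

Tree (level-order array): [28, 14, 35, 1, 16, 33, None, None, 10, None, 18, 32, 34, 6, None, None, 27]
Definition: a tree is height-balanced if, at every node, |h(left) - h(right)| <= 1 (empty subtree has height -1).
Bottom-up per-node check:
  node 6: h_left=-1, h_right=-1, diff=0 [OK], height=0
  node 10: h_left=0, h_right=-1, diff=1 [OK], height=1
  node 1: h_left=-1, h_right=1, diff=2 [FAIL (|-1-1|=2 > 1)], height=2
  node 27: h_left=-1, h_right=-1, diff=0 [OK], height=0
  node 18: h_left=-1, h_right=0, diff=1 [OK], height=1
  node 16: h_left=-1, h_right=1, diff=2 [FAIL (|-1-1|=2 > 1)], height=2
  node 14: h_left=2, h_right=2, diff=0 [OK], height=3
  node 32: h_left=-1, h_right=-1, diff=0 [OK], height=0
  node 34: h_left=-1, h_right=-1, diff=0 [OK], height=0
  node 33: h_left=0, h_right=0, diff=0 [OK], height=1
  node 35: h_left=1, h_right=-1, diff=2 [FAIL (|1--1|=2 > 1)], height=2
  node 28: h_left=3, h_right=2, diff=1 [OK], height=4
Node 1 violates the condition: |-1 - 1| = 2 > 1.
Result: Not balanced


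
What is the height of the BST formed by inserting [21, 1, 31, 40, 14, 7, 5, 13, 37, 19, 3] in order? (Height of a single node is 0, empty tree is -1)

Insertion order: [21, 1, 31, 40, 14, 7, 5, 13, 37, 19, 3]
Tree (level-order array): [21, 1, 31, None, 14, None, 40, 7, 19, 37, None, 5, 13, None, None, None, None, 3]
Compute height bottom-up (empty subtree = -1):
  height(3) = 1 + max(-1, -1) = 0
  height(5) = 1 + max(0, -1) = 1
  height(13) = 1 + max(-1, -1) = 0
  height(7) = 1 + max(1, 0) = 2
  height(19) = 1 + max(-1, -1) = 0
  height(14) = 1 + max(2, 0) = 3
  height(1) = 1 + max(-1, 3) = 4
  height(37) = 1 + max(-1, -1) = 0
  height(40) = 1 + max(0, -1) = 1
  height(31) = 1 + max(-1, 1) = 2
  height(21) = 1 + max(4, 2) = 5
Height = 5


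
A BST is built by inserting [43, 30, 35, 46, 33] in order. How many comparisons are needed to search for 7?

Search path for 7: 43 -> 30
Found: False
Comparisons: 2


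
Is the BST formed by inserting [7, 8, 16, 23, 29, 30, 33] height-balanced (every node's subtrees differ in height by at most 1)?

Tree (level-order array): [7, None, 8, None, 16, None, 23, None, 29, None, 30, None, 33]
Definition: a tree is height-balanced if, at every node, |h(left) - h(right)| <= 1 (empty subtree has height -1).
Bottom-up per-node check:
  node 33: h_left=-1, h_right=-1, diff=0 [OK], height=0
  node 30: h_left=-1, h_right=0, diff=1 [OK], height=1
  node 29: h_left=-1, h_right=1, diff=2 [FAIL (|-1-1|=2 > 1)], height=2
  node 23: h_left=-1, h_right=2, diff=3 [FAIL (|-1-2|=3 > 1)], height=3
  node 16: h_left=-1, h_right=3, diff=4 [FAIL (|-1-3|=4 > 1)], height=4
  node 8: h_left=-1, h_right=4, diff=5 [FAIL (|-1-4|=5 > 1)], height=5
  node 7: h_left=-1, h_right=5, diff=6 [FAIL (|-1-5|=6 > 1)], height=6
Node 29 violates the condition: |-1 - 1| = 2 > 1.
Result: Not balanced


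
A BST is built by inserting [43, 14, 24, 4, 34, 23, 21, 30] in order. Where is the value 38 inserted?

Starting tree (level order): [43, 14, None, 4, 24, None, None, 23, 34, 21, None, 30]
Insertion path: 43 -> 14 -> 24 -> 34
Result: insert 38 as right child of 34
Final tree (level order): [43, 14, None, 4, 24, None, None, 23, 34, 21, None, 30, 38]


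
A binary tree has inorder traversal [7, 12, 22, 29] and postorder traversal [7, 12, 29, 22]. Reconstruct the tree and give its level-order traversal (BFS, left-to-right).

Inorder:   [7, 12, 22, 29]
Postorder: [7, 12, 29, 22]
Algorithm: postorder visits root last, so walk postorder right-to-left;
each value is the root of the current inorder slice — split it at that
value, recurse on the right subtree first, then the left.
Recursive splits:
  root=22; inorder splits into left=[7, 12], right=[29]
  root=29; inorder splits into left=[], right=[]
  root=12; inorder splits into left=[7], right=[]
  root=7; inorder splits into left=[], right=[]
Reconstructed level-order: [22, 12, 29, 7]


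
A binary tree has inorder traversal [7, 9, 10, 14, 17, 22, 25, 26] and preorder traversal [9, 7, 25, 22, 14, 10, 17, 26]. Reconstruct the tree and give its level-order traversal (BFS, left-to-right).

Inorder:  [7, 9, 10, 14, 17, 22, 25, 26]
Preorder: [9, 7, 25, 22, 14, 10, 17, 26]
Algorithm: preorder visits root first, so consume preorder in order;
for each root, split the current inorder slice at that value into
left-subtree inorder and right-subtree inorder, then recurse.
Recursive splits:
  root=9; inorder splits into left=[7], right=[10, 14, 17, 22, 25, 26]
  root=7; inorder splits into left=[], right=[]
  root=25; inorder splits into left=[10, 14, 17, 22], right=[26]
  root=22; inorder splits into left=[10, 14, 17], right=[]
  root=14; inorder splits into left=[10], right=[17]
  root=10; inorder splits into left=[], right=[]
  root=17; inorder splits into left=[], right=[]
  root=26; inorder splits into left=[], right=[]
Reconstructed level-order: [9, 7, 25, 22, 26, 14, 10, 17]
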